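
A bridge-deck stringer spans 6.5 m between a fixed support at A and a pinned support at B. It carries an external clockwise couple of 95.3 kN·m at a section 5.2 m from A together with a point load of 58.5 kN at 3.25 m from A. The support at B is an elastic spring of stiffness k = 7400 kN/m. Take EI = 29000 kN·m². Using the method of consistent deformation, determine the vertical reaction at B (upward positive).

Remove the prop at B; the released (primary) structure is a cantilever built in at A.
Deflection at B on the released cantilever, summing each load's contribution:
  clockwise couple 95.3 at a = 5.2: M₀a(2L − a)/(2EI) = 1933/EI
  point load 58.5 at a = 3.25: Pa²(3L − a)/(6EI) = 1673/EI
  δ_0 = 3606/EI
Tip deflection under a unit load at B: L³/(3EI) = 91.54/EI.
With EI = 29000 kN·m²: δ_0 = 0.12435 m and δ_{BB} = 0.003157 m/kN.
Compatibility — the spring shortens by R_B/k under the reaction it provides: δ_0 − R_B·δ_{BB} = R_B/k. With 1/k = 0.000135 m/kN, R_B = δ_0 / (δ_{BB} + 1/k) = 0.12435 / (0.003157 + 0.000135) = 37.78 kN.

R_B = 37.78 kN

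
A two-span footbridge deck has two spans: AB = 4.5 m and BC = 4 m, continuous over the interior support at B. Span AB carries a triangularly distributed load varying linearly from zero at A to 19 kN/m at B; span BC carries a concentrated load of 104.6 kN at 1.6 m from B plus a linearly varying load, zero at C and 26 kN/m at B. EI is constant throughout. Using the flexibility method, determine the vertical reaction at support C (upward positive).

R_C = 43.06 kN

Take M_B as the redundant. Released structure: two simple spans AB and BC with a hinge at B.
End slopes at the hinge B, treating each span as simply supported:
  span AB: triangular load, peak 19: w₀L³/(45EI) = 38.48/EI
  span BC: point load 104.6 at a = 1.6: Pab(L + b)/(6LEI) = 107.1/EI
  span BC: triangular load, peak 26: w₀L³/(45EI) = 36.98/EI
  relative rotation θ_0 = (38.48 + 144.1)/EI = 182.6/EI
A unit hogging moment at B produces rotation L₁/(3EI) + L₂/(3EI) = 2.833/EI.
Compatibility: M_B·(L₁+L₂)/(3EI) = θ_0, giving M_B = 64.43 kN·m (hogging).
Span BC, ΣM about C: R_B^{BC}·4 = 389.7 + 64.43, so R_B^{BC} = 113.5 kN and R_C = 156.6 − 113.5 = 43.06 kN.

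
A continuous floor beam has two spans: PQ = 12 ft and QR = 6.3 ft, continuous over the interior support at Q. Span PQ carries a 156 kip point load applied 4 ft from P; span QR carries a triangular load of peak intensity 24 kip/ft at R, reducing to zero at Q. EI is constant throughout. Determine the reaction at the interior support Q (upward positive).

R_Q = 125.9 kip

Release continuity at Q by inserting a hinge; the redundant is the internal moment M_Q. The primary structure is two simply-supported spans PQ and QR.
Discontinuity in slope at Q on the released structure — sum the simple-span end rotations:
  span PQ: point load 156 at a = 4: Pab(L + a)/(6LEI) = 1109/EI
  span QR: triangular load, peak 24: 7w₀L³/(360EI) = 116.7/EI
  relative rotation θ_0 = (1109 + 116.7)/EI = 1226/EI
A unit hogging moment at Q produces rotation L₁/(3EI) + L₂/(3EI) = 6.1/EI.
Compatibility: M_Q·(L₁+L₂)/(3EI) = θ_0, giving M_Q = 201 kip·ft (hogging).
Span PQ, ΣM about P with M_Q applied at Q: R_Q^{PQ}·12 = 624 + 201, so R_Q^{PQ} = 68.75 kip and R_P = 156 − 68.75 = 87.25 kip.
Span QR, ΣM about R: R_Q^{QR}·6.3 = 158.8 + 201, so R_Q^{QR} = 57.1 kip and R_R = 75.6 − 57.1 = 18.5 kip.
R_Q = 68.75 + 57.1 = 125.9 kip.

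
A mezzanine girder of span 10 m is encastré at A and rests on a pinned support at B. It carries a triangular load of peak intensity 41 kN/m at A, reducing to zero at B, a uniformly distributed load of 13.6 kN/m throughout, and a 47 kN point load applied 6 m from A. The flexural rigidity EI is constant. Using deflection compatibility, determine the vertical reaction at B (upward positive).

Take the reaction at B as the redundant and release it; the primary structure is a cantilever fixed at A.
Downward deflection at the released point B due to the loads:
  triangular load, peak 41 at the fixed end: w₀L⁴/(30EI) = 13667/EI
  UDL 13.6: wL⁴/(8EI) = 17000/EI
  point load 47 at a = 6: Pa²(3L − a)/(6EI) = 6768/EI
  δ_0 = 37435/EI
Flexibility coefficient — unit upward force at B: δ_{BB} = L³/(3EI) = 333.3/EI.
The prop prevents deflection at B: R_B = δ_0/δ_{BB} = 37435/333.3 = 112.3 kN.

R_B = 112.3 kN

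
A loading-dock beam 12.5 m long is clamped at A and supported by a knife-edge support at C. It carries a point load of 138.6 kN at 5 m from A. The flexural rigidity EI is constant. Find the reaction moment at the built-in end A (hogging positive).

M_A = 332.6 kN·m

Release the roller at C. Primary structure: cantilever fixed at A.
Primary-structure tip deflection at C by superposition:
  point load 138.6 at a = 5: Pa²(3L − a)/(6EI) = 18769/EI
Tip deflection under a unit load at C: L³/(3EI) = 651/EI.
Compatibility at C: δ_0 − R_C·δ_{CC} = 0, so R_C = 18769/651 = 28.83 kN.
Moment equilibrium about A: M_A = Σ(load moments about A) − R_C·L = 693 − 28.83×12.5 = 332.6 kN·m.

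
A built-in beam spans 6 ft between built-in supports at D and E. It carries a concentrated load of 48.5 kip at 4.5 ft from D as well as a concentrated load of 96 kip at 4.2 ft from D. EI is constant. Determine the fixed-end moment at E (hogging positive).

Release both end moments; the primary structure is a simply-supported span DE with redundants M_D and M_E.
On the primary (simply-supported) span, the end slopes from the loading are:
  at D: point load 48.5 at a = 4.5: Pab(L + b)/(6LEI) = 68.2/EI
  at E: point load 48.5 at a = 4.5: Pab(L + a)/(6LEI) = 95.48/EI
  at D: point load 96 at a = 4.2: Pab(L + b)/(6LEI) = 157.2/EI
  at E: point load 96 at a = 4.2: Pab(L + a)/(6LEI) = 205.6/EI
  θ_D0 = 225.5/EI,  θ_E0 = 301.1/EI
Flexibility coefficients: a unit moment at one end gives L/(3EI) there and L/(6EI) at the far end, so f₁₁ = f₂₂ = 2/EI and f₁₂ = f₂₁ = 1/EI.
Compatibility — zero rotation at each built-in end:
  2 M_D + 1 M_E = 225.5
  1 M_D + 2 M_E = 301.1
Solving the pair gives M_D = 49.93 kip·ft and M_E = 125.6 kip·ft (hogging).

M_E = 125.6 kip·ft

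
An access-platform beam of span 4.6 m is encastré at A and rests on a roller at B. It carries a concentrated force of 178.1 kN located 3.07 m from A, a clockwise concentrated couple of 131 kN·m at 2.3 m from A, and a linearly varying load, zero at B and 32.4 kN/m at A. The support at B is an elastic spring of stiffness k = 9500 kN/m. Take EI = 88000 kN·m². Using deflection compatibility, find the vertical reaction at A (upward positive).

R_A = 144.1 kN

Choose R_B as the redundant. The primary structure is the cantilever fixed at A.
Deflection at B on the released cantilever, summing each load's contribution:
  point load 178.1 at a = 3.07: Pa²(3L − a)/(6EI) = 3002/EI
  clockwise couple 131 at a = 2.3: M₀a(2L − a)/(2EI) = 1039/EI
  triangular load, peak 32.4 at the fixed end: w₀L⁴/(30EI) = 483.6/EI
  δ_0 = 4525/EI
Flexibility coefficient — unit upward force at B: δ_{BB} = L³/(3EI) = 32.45/EI.
With EI = 88000 kN·m²: δ_0 = 0.051419 m and δ_{BB} = 0.000369 m/kN.
Compatibility — the spring shortens by R_B/k under the reaction it provides: δ_0 − R_B·δ_{BB} = R_B/k. With 1/k = 0.000105 m/kN, R_B = δ_0 / (δ_{BB} + 1/k) = 0.051419 / (0.000369 + 0.000105) = 108.5 kN.
Vertical equilibrium: R_A = ΣP − R_B = 252.6 − 108.5 = 144.1 kN.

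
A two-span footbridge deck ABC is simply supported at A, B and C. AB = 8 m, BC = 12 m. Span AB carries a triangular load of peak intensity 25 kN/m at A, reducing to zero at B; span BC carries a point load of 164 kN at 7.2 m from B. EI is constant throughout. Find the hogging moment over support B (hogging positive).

M_B = 235.7 kN·m

Insert a hinge at B; M_B is the redundant, and each span becomes simply supported.
Rotations at B on the released spans (each span's end-slope, ×1/EI):
  span AB: triangular load, peak 25: 7w₀L³/(360EI) = 248.9/EI
  span BC: point load 164 at a = 7.2: Pab(L + b)/(6LEI) = 1322/EI
  relative rotation θ_0 = (248.9 + 1322)/EI = 1571/EI
A unit hogging moment at B produces rotation L₁/(3EI) + L₂/(3EI) = 6.667/EI.
Slope continuity at B: θ_0 = M_B·6.667/EI, so M_B = 1571/6.667 = 235.7 kN·m (hogging).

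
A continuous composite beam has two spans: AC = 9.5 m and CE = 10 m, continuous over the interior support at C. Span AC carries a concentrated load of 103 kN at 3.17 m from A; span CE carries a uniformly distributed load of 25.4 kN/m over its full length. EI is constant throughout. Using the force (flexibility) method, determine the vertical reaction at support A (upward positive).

Release continuity at C by inserting a hinge; the redundant is the internal moment M_C. The primary structure is two simply-supported spans AC and CE.
Discontinuity in slope at C on the released structure — sum the simple-span end rotations:
  span AC: point load 103 at a = 3.17: Pab(L + a)/(6LEI) = 459.4/EI
  span CE: UDL 25.4: wL³/(24EI) = 1058/EI
  relative rotation θ_0 = (459.4 + 1058)/EI = 1518/EI
A unit hogging moment at C produces rotation L₁/(3EI) + L₂/(3EI) = 6.5/EI.
Slope continuity at C: θ_0 = M_C·6.5/EI, so M_C = 1518/6.5 = 233.5 kN·m (hogging).
Span AC, ΣM about A with M_C applied at C: R_C^{AC}·9.5 = 326.5 + 233.5, so R_C^{AC} = 58.95 kN and R_A = 103 − 58.95 = 44.05 kN.

R_A = 44.05 kN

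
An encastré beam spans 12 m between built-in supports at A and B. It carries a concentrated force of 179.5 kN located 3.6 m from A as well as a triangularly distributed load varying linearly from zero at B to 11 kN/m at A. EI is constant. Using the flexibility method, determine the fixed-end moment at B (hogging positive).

Release both end moments; the primary structure is a simply-supported span AB with redundants M_A and M_B.
On the primary (simply-supported) span, the end slopes from the loading are:
  at A: point load 179.5 at a = 3.6: Pab(L + b)/(6LEI) = 1538/EI
  at B: point load 179.5 at a = 3.6: Pab(L + a)/(6LEI) = 1176/EI
  at A: triangular load, peak 11: w₀L³/(45EI) = 422.4/EI
  at B: triangular load, peak 11: 7w₀L³/(360EI) = 369.6/EI
  θ_A0 = 1960/EI,  θ_B0 = 1546/EI
Flexibility coefficients: a unit moment at one end gives L/(3EI) there and L/(6EI) at the far end, so f₁₁ = f₂₂ = 4/EI and f₁₂ = f₂₁ = 2/EI.
Compatibility — zero rotation at each built-in end:
  4 M_A + 2 M_B = 1960
  2 M_A + 4 M_B = 1546
Solving the pair gives M_A = 395.8 kN·m and M_B = 188.5 kN·m (hogging).

M_B = 188.5 kN·m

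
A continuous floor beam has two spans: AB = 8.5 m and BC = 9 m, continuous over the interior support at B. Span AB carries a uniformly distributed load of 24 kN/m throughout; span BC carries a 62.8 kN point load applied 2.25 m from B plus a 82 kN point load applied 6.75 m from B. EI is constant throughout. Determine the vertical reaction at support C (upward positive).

Release continuity at B by inserting a hinge; the redundant is the internal moment M_B. The primary structure is two simply-supported spans AB and BC.
Discontinuity in slope at B on the released structure — sum the simple-span end rotations:
  span AB: UDL 24: wL³/(24EI) = 614.1/EI
  span BC: point load 62.8 at a = 2.25: Pab(L + b)/(6LEI) = 278.2/EI
  span BC: point load 82 at a = 6.75: Pab(L + b)/(6LEI) = 259.5/EI
  relative rotation θ_0 = (614.1 + 537.6)/EI = 1152/EI
A unit hogging moment at B produces rotation L₁/(3EI) + L₂/(3EI) = 5.833/EI.
Slope continuity at B: θ_0 = M_B·5.833/EI, so M_B = 1152/5.833 = 197.4 kN·m (hogging).
Span BC, ΣM about C: R_B^{BC}·9 = 608.4 + 197.4, so R_B^{BC} = 89.54 kN and R_C = 144.8 − 89.54 = 55.26 kN.

R_C = 55.26 kN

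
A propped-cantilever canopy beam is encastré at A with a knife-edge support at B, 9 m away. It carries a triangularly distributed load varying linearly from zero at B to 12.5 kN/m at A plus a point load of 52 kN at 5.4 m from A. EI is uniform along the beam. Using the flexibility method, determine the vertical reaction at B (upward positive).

R_B = 33.71 kN

Release the roller at B. Primary structure: cantilever fixed at A.
Free-end deflection of the primary structure under the applied loading (downward +):
  triangular load, peak 12.5 at the fixed end: w₀L⁴/(30EI) = 2734/EI
  point load 52 at a = 5.4: Pa²(3L − a)/(6EI) = 5459/EI
  δ_0 = 8193/EI
Flexibility coefficient — unit upward force at B: δ_{BB} = L³/(3EI) = 243/EI.
The prop prevents deflection at B: R_B = δ_0/δ_{BB} = 8193/243 = 33.71 kN.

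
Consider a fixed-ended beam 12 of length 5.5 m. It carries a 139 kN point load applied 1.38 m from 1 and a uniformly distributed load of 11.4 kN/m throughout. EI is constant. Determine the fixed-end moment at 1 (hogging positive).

M_1 = 136.4 kN·m

Release both end moments; the primary structure is a simply-supported span 12 with redundants M_1 and M_2.
End rotations of the released simple span under the applied load (×1/EI):
  at 1: point load 139 at a = 1.38: Pab(L + b)/(6LEI) = 230.4/EI
  at 2: point load 139 at a = 1.38: Pab(L + a)/(6LEI) = 164.8/EI
  at 1: UDL 11.4: wL³/(24EI) = 79.03/EI
  at 2: UDL 11.4: wL³/(24EI) = 79.03/EI
  θ_10 = 309.4/EI,  θ_20 = 243.8/EI
Flexibility coefficients: a unit moment at one end gives L/(3EI) there and L/(6EI) at the far end, so f₁₁ = f₂₂ = 1.833/EI and f₁₂ = f₂₁ = 0.9167/EI.
Compatibility — zero rotation at each built-in end:
  1.833 M_1 + 0.9167 M_2 = 309.4
  0.9167 M_1 + 1.833 M_2 = 243.8
Solving the pair gives M_1 = 136.4 kN·m and M_2 = 64.79 kN·m (hogging).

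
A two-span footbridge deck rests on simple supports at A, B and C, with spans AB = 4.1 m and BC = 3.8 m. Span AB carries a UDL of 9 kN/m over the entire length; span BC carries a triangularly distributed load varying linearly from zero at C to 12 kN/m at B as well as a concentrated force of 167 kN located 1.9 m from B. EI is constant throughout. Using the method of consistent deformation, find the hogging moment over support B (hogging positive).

M_B = 72.61 kN·m

Take M_B as the redundant. Released structure: two simple spans AB and BC with a hinge at B.
Rotations at B on the released spans (each span's end-slope, ×1/EI):
  span AB: UDL 9: wL³/(24EI) = 25.85/EI
  span BC: triangular load, peak 12: w₀L³/(45EI) = 14.63/EI
  span BC: point load 167 at a = 1.9: Pab(L + b)/(6LEI) = 150.7/EI
  relative rotation θ_0 = (25.85 + 165.4)/EI = 191.2/EI
A unit hogging moment at B produces rotation L₁/(3EI) + L₂/(3EI) = 2.633/EI.
Slope continuity at B: θ_0 = M_B·2.633/EI, so M_B = 191.2/2.633 = 72.61 kN·m (hogging).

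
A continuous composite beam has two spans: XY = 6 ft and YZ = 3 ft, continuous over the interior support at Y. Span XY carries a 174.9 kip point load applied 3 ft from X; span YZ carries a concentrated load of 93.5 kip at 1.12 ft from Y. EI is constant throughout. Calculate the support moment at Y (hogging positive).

M_Y = 149 kip·ft

Insert a hinge at Y; M_Y is the redundant, and each span becomes simply supported.
Discontinuity in slope at Y on the released structure — sum the simple-span end rotations:
  span XY: point load 174.9 at a = 3: Pab(L + a)/(6LEI) = 393.5/EI
  span YZ: point load 93.5 at a = 1.12: Pab(L + b)/(6LEI) = 53.37/EI
  relative rotation θ_0 = (393.5 + 53.37)/EI = 446.9/EI
A unit hogging moment at Y produces rotation L₁/(3EI) + L₂/(3EI) = 3/EI.
Compatibility: M_Y·(L₁+L₂)/(3EI) = θ_0, giving M_Y = 149 kip·ft (hogging).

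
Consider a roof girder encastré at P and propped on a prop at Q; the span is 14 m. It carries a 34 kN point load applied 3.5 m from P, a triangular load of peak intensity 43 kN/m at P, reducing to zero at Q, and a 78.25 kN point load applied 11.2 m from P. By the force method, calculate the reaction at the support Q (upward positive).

R_Q = 118.2 kN

Release the roller at Q. Primary structure: cantilever fixed at P.
Primary-structure tip deflection at Q by superposition:
  point load 34 at a = 3.5: Pa²(3L − a)/(6EI) = 2673/EI
  triangular load, peak 43 at the fixed end: w₀L⁴/(30EI) = 55063/EI
  point load 78.25 at a = 11.2: Pa²(3L − a)/(6EI) = 50387/EI
  δ_0 = 108123/EI
Tip deflection under a unit load at Q: L³/(3EI) = 914.7/EI.
The prop prevents deflection at Q: R_Q = δ_0/δ_{QQ} = 108123/914.7 = 118.2 kN.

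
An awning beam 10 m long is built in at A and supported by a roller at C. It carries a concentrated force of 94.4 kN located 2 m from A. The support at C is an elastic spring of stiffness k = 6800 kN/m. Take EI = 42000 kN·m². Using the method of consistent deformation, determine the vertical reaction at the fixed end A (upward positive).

R_A = 89.21 kN

Take the reaction at C as the redundant and release it; the primary structure is a cantilever fixed at A.
Deflection at C on the released cantilever, summing each load's contribution:
  point load 94.4 at a = 2: Pa²(3L − a)/(6EI) = 1762/EI
Flexibility coefficient — unit upward force at C: δ_{CC} = L³/(3EI) = 333.3/EI.
With EI = 42000 kN·m²: δ_0 = 0.041956 m and δ_{CC} = 0.007937 m/kN.
Compatibility — the spring shortens by R_C/k under the reaction it provides: δ_0 − R_C·δ_{CC} = R_C/k. With 1/k = 0.000147 m/kN, R_C = δ_0 / (δ_{CC} + 1/k) = 0.041956 / (0.007937 + 0.000147) = 5.19 kN.
Vertical equilibrium: R_A = ΣP − R_C = 94.4 − 5.19 = 89.21 kN.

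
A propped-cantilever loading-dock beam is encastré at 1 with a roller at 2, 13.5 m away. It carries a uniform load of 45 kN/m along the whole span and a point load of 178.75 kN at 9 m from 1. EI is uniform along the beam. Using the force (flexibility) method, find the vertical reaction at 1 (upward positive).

R_1 = 465.8 kN

Choose R_2 as the redundant. The primary structure is the cantilever fixed at 1.
Primary-structure tip deflection at 2 by superposition:
  UDL 45: wL⁴/(8EI) = 186835/EI
  point load 178.75 at a = 9: Pa²(3L − a)/(6EI) = 76013/EI
  δ_0 = 262848/EI
Tip deflection under a unit load at 2: L³/(3EI) = 820.1/EI.
The prop prevents deflection at 2: R_2 = δ_0/δ_{22} = 262848/820.1 = 320.5 kN.
Vertical equilibrium: R_1 = ΣP − R_2 = 786.2 − 320.5 = 465.8 kN.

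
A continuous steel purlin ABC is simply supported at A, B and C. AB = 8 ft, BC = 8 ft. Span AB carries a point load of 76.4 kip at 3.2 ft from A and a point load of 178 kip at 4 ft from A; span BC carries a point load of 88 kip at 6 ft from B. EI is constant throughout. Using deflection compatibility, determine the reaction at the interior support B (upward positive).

Insert a hinge at B; M_B is the redundant, and each span becomes simply supported.
Rotations at B on the released spans (each span's end-slope, ×1/EI):
  span AB: point load 76.4 at a = 3.2: Pab(L + a)/(6LEI) = 273.8/EI
  span AB: point load 178 at a = 4: Pab(L + a)/(6LEI) = 712/EI
  span BC: point load 88 at a = 6: Pab(L + b)/(6LEI) = 220/EI
  relative rotation θ_0 = (985.8 + 220)/EI = 1206/EI
A unit hogging moment at B produces rotation L₁/(3EI) + L₂/(3EI) = 5.333/EI.
Compatibility: M_B·(L₁+L₂)/(3EI) = θ_0, giving M_B = 226.1 kip·ft (hogging).
Span AB, ΣM about A with M_B applied at B: R_B^{AB}·8 = 956.5 + 226.1, so R_B^{AB} = 147.8 kip and R_A = 254.4 − 147.8 = 106.6 kip.
Span BC, ΣM about C: R_B^{BC}·8 = 176 + 226.1, so R_B^{BC} = 50.26 kip and R_C = 88 − 50.26 = 37.74 kip.
R_B = 147.8 + 50.26 = 198.1 kip.

R_B = 198.1 kip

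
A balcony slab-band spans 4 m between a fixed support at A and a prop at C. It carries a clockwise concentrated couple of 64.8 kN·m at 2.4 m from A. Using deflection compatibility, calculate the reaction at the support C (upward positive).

Remove the prop at C; the released (primary) structure is a cantilever built in at A.
Free-end deflection of the primary structure under the applied loading (downward +):
  clockwise couple 64.8 at a = 2.4: M₀a(2L − a)/(2EI) = 435.5/EI
Tip deflection under a unit load at C: L³/(3EI) = 21.33/EI.
The prop prevents deflection at C: R_C = δ_0/δ_{CC} = 435.5/21.33 = 20.41 kN.

R_C = 20.41 kN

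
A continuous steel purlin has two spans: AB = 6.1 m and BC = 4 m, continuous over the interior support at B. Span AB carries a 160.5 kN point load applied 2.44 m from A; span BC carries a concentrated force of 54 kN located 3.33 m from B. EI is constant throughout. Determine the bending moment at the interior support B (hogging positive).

M_B = 106.3 kN·m

Take M_B as the redundant. Released structure: two simple spans AB and BC with a hinge at B.
Rotations at B on the released spans (each span's end-slope, ×1/EI):
  span AB: point load 160.5 at a = 2.44: Pab(L + a)/(6LEI) = 334.4/EI
  span BC: point load 54 at a = 3.33: Pab(L + b)/(6LEI) = 23.44/EI
  relative rotation θ_0 = (334.4 + 23.44)/EI = 357.9/EI
A unit hogging moment at B produces rotation L₁/(3EI) + L₂/(3EI) = 3.367/EI.
Slope continuity at B: θ_0 = M_B·3.367/EI, so M_B = 357.9/3.367 = 106.3 kN·m (hogging).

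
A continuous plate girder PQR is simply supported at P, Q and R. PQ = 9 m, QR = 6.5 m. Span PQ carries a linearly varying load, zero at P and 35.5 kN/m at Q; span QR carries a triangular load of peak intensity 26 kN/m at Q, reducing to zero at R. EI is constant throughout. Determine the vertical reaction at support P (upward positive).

R_P = 37.47 kN

Insert a hinge at Q; M_Q is the redundant, and each span becomes simply supported.
Rotations at Q on the released spans (each span's end-slope, ×1/EI):
  span PQ: triangular load, peak 35.5: w₀L³/(45EI) = 575.1/EI
  span QR: triangular load, peak 26: w₀L³/(45EI) = 158.7/EI
  relative rotation θ_0 = (575.1 + 158.7)/EI = 733.8/EI
A unit hogging moment at Q produces rotation L₁/(3EI) + L₂/(3EI) = 5.167/EI.
Slope continuity at Q: θ_0 = M_Q·5.167/EI, so M_Q = 733.8/5.167 = 142 kN·m (hogging).
Span PQ, ΣM about P with M_Q applied at Q: R_Q^{PQ}·9 = 958.5 + 142, so R_Q^{PQ} = 122.3 kN and R_P = 159.8 − 122.3 = 37.47 kN.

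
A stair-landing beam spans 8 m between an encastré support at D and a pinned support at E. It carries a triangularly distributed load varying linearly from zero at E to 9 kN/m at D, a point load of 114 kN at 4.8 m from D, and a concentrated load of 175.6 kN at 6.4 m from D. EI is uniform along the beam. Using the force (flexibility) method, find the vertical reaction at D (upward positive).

Remove the prop at E; the released (primary) structure is a cantilever built in at D.
Free-end deflection of the primary structure under the applied loading (downward +):
  triangular load, peak 9 at the fixed end: w₀L⁴/(30EI) = 1229/EI
  point load 114 at a = 4.8: Pa²(3L − a)/(6EI) = 8405/EI
  point load 175.6 at a = 6.4: Pa²(3L − a)/(6EI) = 21098/EI
  δ_0 = 30732/EI
Flexibility coefficient — unit upward force at E: δ_{EE} = L³/(3EI) = 170.7/EI.
Compatibility at E: δ_0 − R_E·δ_{EE} = 0, so R_E = 30732/170.7 = 180.1 kN.
Vertical equilibrium: R_D = ΣP − R_E = 325.6 − 180.1 = 145.5 kN.

R_D = 145.5 kN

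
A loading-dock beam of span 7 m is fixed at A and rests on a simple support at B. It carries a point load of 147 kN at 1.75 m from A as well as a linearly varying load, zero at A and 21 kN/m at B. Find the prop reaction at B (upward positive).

Choose R_B as the redundant. The primary structure is the cantilever fixed at A.
Downward deflection at the released point B due to the loads:
  point load 147 at a = 1.75: Pa²(3L − a)/(6EI) = 1444/EI
  triangular load, peak 21 at the free end: 11w₀L⁴/(120EI) = 4622/EI
  δ_0 = 6066/EI
Flexibility coefficient — unit upward force at B: δ_{BB} = L³/(3EI) = 114.3/EI.
The prop prevents deflection at B: R_B = δ_0/δ_{BB} = 6066/114.3 = 53.06 kN.

R_B = 53.06 kN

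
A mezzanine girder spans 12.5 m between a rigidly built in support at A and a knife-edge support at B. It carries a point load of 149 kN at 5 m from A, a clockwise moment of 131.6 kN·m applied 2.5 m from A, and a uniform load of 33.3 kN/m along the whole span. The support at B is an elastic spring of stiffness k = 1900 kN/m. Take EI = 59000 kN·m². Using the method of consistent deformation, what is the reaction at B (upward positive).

Remove the prop at B; the released (primary) structure is a cantilever built in at A.
Deflection at B on the released cantilever, summing each load's contribution:
  point load 149 at a = 5: Pa²(3L − a)/(6EI) = 20177/EI
  clockwise couple 131.6 at a = 2.5: M₀a(2L − a)/(2EI) = 3701/EI
  UDL 33.3: wL⁴/(8EI) = 101624/EI
  δ_0 = 125502/EI
Tip deflection under a unit load at B: L³/(3EI) = 651/EI.
With EI = 59000 kN·m²: δ_0 = 2.1272 m and δ_{BB} = 0.011035 m/kN.
Compatibility — the spring shortens by R_B/k under the reaction it provides: δ_0 − R_B·δ_{BB} = R_B/k. With 1/k = 0.000526 m/kN, R_B = δ_0 / (δ_{BB} + 1/k) = 2.1272 / (0.011035 + 0.000526) = 184 kN.

R_B = 184 kN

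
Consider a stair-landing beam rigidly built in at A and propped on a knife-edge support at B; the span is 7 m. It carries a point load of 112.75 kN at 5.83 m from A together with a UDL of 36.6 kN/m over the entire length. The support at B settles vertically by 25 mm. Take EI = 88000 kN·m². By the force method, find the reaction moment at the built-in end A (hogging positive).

Remove the prop at B; the released (primary) structure is a cantilever built in at A.
Free-end deflection of the primary structure under the applied loading (downward +):
  point load 112.75 at a = 5.83: Pa²(3L − a)/(6EI) = 9689/EI
  UDL 36.6: wL⁴/(8EI) = 10985/EI
  δ_0 = 20674/EI
Flexibility coefficient — unit upward force at B: δ_{BB} = L³/(3EI) = 114.3/EI.
With EI = 88000 kN·m²: δ_0 = 0.23493 m and δ_{BB} = 0.001299 m/kN.
Compatibility — the beam at B must follow the support down by 0.025 m: δ_0 − R_B·δ_{BB} = 0.025, so R_B = (0.23493 − 0.025)/0.001299 = 161.6 kN.
Moment equilibrium about A: M_A = Σ(load moments about A) − R_B·L = 1554 − 161.6×7 = 423 kN·m.

M_A = 423 kN·m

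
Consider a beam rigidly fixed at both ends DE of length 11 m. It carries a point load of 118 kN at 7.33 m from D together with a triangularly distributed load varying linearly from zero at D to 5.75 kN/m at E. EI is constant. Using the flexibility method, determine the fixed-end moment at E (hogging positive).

M_E = 227.1 kN·m

Release both end moments; the primary structure is a simply-supported span DE with redundants M_D and M_E.
On the primary (simply-supported) span, the end slopes from the loading are:
  at D: point load 118 at a = 7.33: Pab(L + b)/(6LEI) = 705.6/EI
  at E: point load 118 at a = 7.33: Pab(L + a)/(6LEI) = 881.6/EI
  at D: triangular load, peak 5.75: 7w₀L³/(360EI) = 148.8/EI
  at E: triangular load, peak 5.75: w₀L³/(45EI) = 170.1/EI
  θ_D0 = 854.4/EI,  θ_E0 = 1052/EI
Flexibility coefficients: a unit moment at one end gives L/(3EI) there and L/(6EI) at the far end, so f₁₁ = f₂₂ = 3.667/EI and f₁₂ = f₂₁ = 1.833/EI.
Compatibility — zero rotation at each built-in end:
  3.667 M_D + 1.833 M_E = 854.4
  1.833 M_D + 3.667 M_E = 1052
Solving the pair gives M_D = 119.5 kN·m and M_E = 227.1 kN·m (hogging).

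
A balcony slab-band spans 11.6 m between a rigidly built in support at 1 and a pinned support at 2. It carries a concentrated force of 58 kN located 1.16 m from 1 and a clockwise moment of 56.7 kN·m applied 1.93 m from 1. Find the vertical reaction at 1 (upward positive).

R_1 = 54.92 kN

Choose R_2 as the redundant. The primary structure is the cantilever fixed at 1.
Primary-structure tip deflection at 2 by superposition:
  point load 58 at a = 1.16: Pa²(3L − a)/(6EI) = 437.6/EI
  clockwise couple 56.7 at a = 1.93: M₀a(2L − a)/(2EI) = 1164/EI
  δ_0 = 1601/EI
Tip deflection under a unit load at 2: L³/(3EI) = 520.3/EI.
The prop prevents deflection at 2: R_2 = δ_0/δ_{22} = 1601/520.3 = 3.078 kN.
Vertical equilibrium: R_1 = ΣP − R_2 = 58 − 3.078 = 54.92 kN.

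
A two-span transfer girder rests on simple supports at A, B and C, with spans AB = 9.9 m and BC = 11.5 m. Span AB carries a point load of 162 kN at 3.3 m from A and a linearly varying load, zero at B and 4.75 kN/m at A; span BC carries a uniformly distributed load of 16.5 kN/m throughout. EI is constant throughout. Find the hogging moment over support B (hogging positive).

Take M_B as the redundant. Released structure: two simple spans AB and BC with a hinge at B.
Discontinuity in slope at B on the released structure — sum the simple-span end rotations:
  span AB: point load 162 at a = 3.3: Pab(L + a)/(6LEI) = 784.1/EI
  span AB: triangular load, peak 4.75: 7w₀L³/(360EI) = 89.62/EI
  span BC: UDL 16.5: wL³/(24EI) = 1046/EI
  relative rotation θ_0 = (873.7 + 1046)/EI = 1919/EI
A unit hogging moment at B produces rotation L₁/(3EI) + L₂/(3EI) = 7.133/EI.
Compatibility: M_B·(L₁+L₂)/(3EI) = θ_0, giving M_B = 269.1 kN·m (hogging).

M_B = 269.1 kN·m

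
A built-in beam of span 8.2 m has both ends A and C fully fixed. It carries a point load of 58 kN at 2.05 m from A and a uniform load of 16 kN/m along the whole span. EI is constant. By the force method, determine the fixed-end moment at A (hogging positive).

Release both end moments; the primary structure is a simply-supported span AC with redundants M_A and M_C.
On the primary (simply-supported) span, the end slopes from the loading are:
  at A: point load 58 at a = 2.05: Pab(L + b)/(6LEI) = 213.3/EI
  at C: point load 58 at a = 2.05: Pab(L + a)/(6LEI) = 152.3/EI
  at A: UDL 16: wL³/(24EI) = 367.6/EI
  at C: UDL 16: wL³/(24EI) = 367.6/EI
  θ_A0 = 580.9/EI,  θ_C0 = 519.9/EI
Flexibility coefficients: a unit moment at one end gives L/(3EI) there and L/(6EI) at the far end, so f₁₁ = f₂₂ = 2.733/EI and f₁₂ = f₂₁ = 1.367/EI.
Compatibility — zero rotation at each built-in end:
  2.733 M_A + 1.367 M_C = 580.9
  1.367 M_A + 2.733 M_C = 519.9
Solving the pair gives M_A = 156.5 kN·m and M_C = 111.9 kN·m (hogging).

M_A = 156.5 kN·m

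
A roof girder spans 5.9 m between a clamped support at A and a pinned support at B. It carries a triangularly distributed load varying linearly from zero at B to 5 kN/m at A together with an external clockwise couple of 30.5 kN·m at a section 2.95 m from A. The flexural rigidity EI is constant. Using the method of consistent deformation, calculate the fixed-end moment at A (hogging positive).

Release the roller at B. Primary structure: cantilever fixed at A.
Downward deflection at the released point B due to the loads:
  triangular load, peak 5 at the fixed end: w₀L⁴/(30EI) = 202/EI
  clockwise couple 30.5 at a = 2.95: M₀a(2L − a)/(2EI) = 398.1/EI
  δ_0 = 600.1/EI
Flexibility coefficient — unit upward force at B: δ_{BB} = L³/(3EI) = 68.46/EI.
The prop prevents deflection at B: R_B = δ_0/δ_{BB} = 600.1/68.46 = 8.766 kN.
Moment equilibrium about A: M_A = Σ(load moments about A) − R_B·L = 59.51 − 8.766×5.9 = 7.791 kN·m.

M_A = 7.791 kN·m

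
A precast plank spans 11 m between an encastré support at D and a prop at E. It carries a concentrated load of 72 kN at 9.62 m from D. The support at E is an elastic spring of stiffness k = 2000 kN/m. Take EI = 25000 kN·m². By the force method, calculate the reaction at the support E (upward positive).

R_E = 56.92 kN

Release the roller at E. Primary structure: cantilever fixed at D.
Downward deflection at the released point E due to the loads:
  point load 72 at a = 9.62: Pa²(3L − a)/(6EI) = 25964/EI
Flexibility coefficient — unit upward force at E: δ_{EE} = L³/(3EI) = 443.7/EI.
With EI = 25000 kN·m²: δ_0 = 1.0386 m and δ_{EE} = 0.017747 m/kN.
Compatibility — the spring shortens by R_E/k under the reaction it provides: δ_0 − R_E·δ_{EE} = R_E/k. With 1/k = 0.0005 m/kN, R_E = δ_0 / (δ_{EE} + 1/k) = 1.0386 / (0.017747 + 0.0005) = 56.92 kN.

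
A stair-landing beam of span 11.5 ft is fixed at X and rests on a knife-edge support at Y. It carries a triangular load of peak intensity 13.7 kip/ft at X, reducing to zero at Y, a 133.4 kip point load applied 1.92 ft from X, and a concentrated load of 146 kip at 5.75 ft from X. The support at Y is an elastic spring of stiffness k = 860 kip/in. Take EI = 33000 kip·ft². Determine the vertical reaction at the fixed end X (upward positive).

R_X = 291.9 kip

Take the reaction at Y as the redundant and release it; the primary structure is a cantilever fixed at X.
Deflection at Y on the released cantilever, summing each load's contribution:
  triangular load, peak 13.7 at the fixed end: w₀L⁴/(30EI) = 7987/EI
  point load 133.4 at a = 1.92: Pa²(3L − a)/(6EI) = 2670/EI
  point load 146 at a = 5.75: Pa²(3L − a)/(6EI) = 23130/EI
  δ_0 = 33787/EI
Flexibility coefficient — unit upward force at Y: δ_{YY} = L³/(3EI) = 507/EI.
With EI = 33000 kip·ft²: δ_0 = 1.0239 ft and δ_{YY} = 0.015362 ft/kip.
Compatibility — the spring shortens by R_Y/k under the reaction it provides: δ_0 − R_Y·δ_{YY} = R_Y/k. With 1/k = 1/(860×12) ft/kip = 0.000097 ft/kip, R_Y = δ_0 / (δ_{YY} + 1/k) = 1.0239 / (0.015362 + 0.000097) = 66.23 kip.
Vertical equilibrium: R_X = ΣP − R_Y = 358.2 − 66.23 = 291.9 kip.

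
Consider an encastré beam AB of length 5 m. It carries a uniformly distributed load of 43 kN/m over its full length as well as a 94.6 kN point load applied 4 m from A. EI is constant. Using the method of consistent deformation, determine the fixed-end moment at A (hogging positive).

M_A = 104.7 kN·m

Release both end moments; the primary structure is a simply-supported span AB with redundants M_A and M_B.
On the primary (simply-supported) span, the end slopes from the loading are:
  at A: UDL 43: wL³/(24EI) = 224/EI
  at B: UDL 43: wL³/(24EI) = 224/EI
  at A: point load 94.6 at a = 4: Pab(L + b)/(6LEI) = 75.68/EI
  at B: point load 94.6 at a = 4: Pab(L + a)/(6LEI) = 113.5/EI
  θ_A0 = 299.6/EI,  θ_B0 = 337.5/EI
Flexibility coefficients: a unit moment at one end gives L/(3EI) there and L/(6EI) at the far end, so f₁₁ = f₂₂ = 1.667/EI and f₁₂ = f₂₁ = 0.8333/EI.
Compatibility — zero rotation at each built-in end:
  1.667 M_A + 0.8333 M_B = 299.6
  0.8333 M_A + 1.667 M_B = 337.5
Solving the pair gives M_A = 104.7 kN·m and M_B = 150.1 kN·m (hogging).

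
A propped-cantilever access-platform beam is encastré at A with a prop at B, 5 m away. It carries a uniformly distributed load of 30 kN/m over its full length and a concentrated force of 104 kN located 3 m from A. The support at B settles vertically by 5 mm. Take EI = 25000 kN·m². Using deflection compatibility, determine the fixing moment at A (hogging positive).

Take the reaction at B as the redundant and release it; the primary structure is a cantilever fixed at A.
Deflection at B on the released cantilever, summing each load's contribution:
  UDL 30: wL⁴/(8EI) = 2344/EI
  point load 104 at a = 3: Pa²(3L − a)/(6EI) = 1872/EI
  δ_0 = 4216/EI
Tip deflection under a unit load at B: L³/(3EI) = 41.67/EI.
With EI = 25000 kN·m²: δ_0 = 0.16863 m and δ_{BB} = 0.001667 m/kN.
Compatibility — the beam at B must follow the support down by 0.005 m: δ_0 − R_B·δ_{BB} = 0.005, so R_B = (0.16863 − 0.005)/0.001667 = 98.18 kN.
Moment equilibrium about A: M_A = Σ(load moments about A) − R_B·L = 687 − 98.18×5 = 196.1 kN·m.

M_A = 196.1 kN·m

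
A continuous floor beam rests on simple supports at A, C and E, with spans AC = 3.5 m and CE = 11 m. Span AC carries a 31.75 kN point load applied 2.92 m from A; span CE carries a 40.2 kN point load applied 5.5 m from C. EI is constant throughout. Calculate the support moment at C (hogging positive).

Release continuity at C by inserting a hinge; the redundant is the internal moment M_C. The primary structure is two simply-supported spans AC and CE.
Discontinuity in slope at C on the released structure — sum the simple-span end rotations:
  span AC: point load 31.75 at a = 2.92: Pab(L + a)/(6LEI) = 16.44/EI
  span CE: point load 40.2 at a = 5.5: Pab(L + b)/(6LEI) = 304/EI
  relative rotation θ_0 = (16.44 + 304)/EI = 320.5/EI
A unit hogging moment at C produces rotation L₁/(3EI) + L₂/(3EI) = 4.833/EI.
Slope continuity at C: θ_0 = M_C·4.833/EI, so M_C = 320.5/4.833 = 66.3 kN·m (hogging).

M_C = 66.3 kN·m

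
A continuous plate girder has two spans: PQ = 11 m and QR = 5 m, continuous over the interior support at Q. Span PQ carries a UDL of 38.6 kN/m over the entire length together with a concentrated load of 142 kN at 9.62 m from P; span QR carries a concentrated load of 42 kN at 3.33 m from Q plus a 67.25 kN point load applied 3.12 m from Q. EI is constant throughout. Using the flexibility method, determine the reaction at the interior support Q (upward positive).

Insert a hinge at Q; M_Q is the redundant, and each span becomes simply supported.
Discontinuity in slope at Q on the released structure — sum the simple-span end rotations:
  span PQ: UDL 38.6: wL³/(24EI) = 2141/EI
  span PQ: point load 142 at a = 9.62: Pab(L + a)/(6LEI) = 589/EI
  span QR: point load 42 at a = 3.33: Pab(L + b)/(6LEI) = 51.93/EI
  span QR: point load 67.25 at a = 3.12: Pab(L + b)/(6LEI) = 90.46/EI
  relative rotation θ_0 = (2730 + 142.4)/EI = 2872/EI
A unit hogging moment at Q produces rotation L₁/(3EI) + L₂/(3EI) = 5.333/EI.
Slope continuity at Q: θ_0 = M_Q·5.333/EI, so M_Q = 2872/5.333 = 538.5 kN·m (hogging).
Span PQ, ΣM about P with M_Q applied at Q: R_Q^{PQ}·11 = 3701 + 538.5, so R_Q^{PQ} = 385.4 kN and R_P = 566.6 − 385.4 = 181.2 kN.
Span QR, ΣM about R: R_Q^{QR}·5 = 196.6 + 538.5, so R_Q^{QR} = 147 kN and R_R = 109.2 − 147 = -37.77 kN.
R_Q = 385.4 + 147 = 532.5 kN.

R_Q = 532.5 kN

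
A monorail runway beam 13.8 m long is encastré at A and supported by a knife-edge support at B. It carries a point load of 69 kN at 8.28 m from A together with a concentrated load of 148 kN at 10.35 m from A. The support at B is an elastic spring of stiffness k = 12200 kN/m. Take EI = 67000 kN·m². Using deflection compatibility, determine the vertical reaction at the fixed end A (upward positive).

Choose R_B as the redundant. The primary structure is the cantilever fixed at A.
Primary-structure tip deflection at B by superposition:
  point load 69 at a = 8.28: Pa²(3L − a)/(6EI) = 26113/EI
  point load 148 at a = 10.35: Pa²(3L − a)/(6EI) = 82045/EI
  δ_0 = 108158/EI
Flexibility coefficient — unit upward force at B: δ_{BB} = L³/(3EI) = 876/EI.
With EI = 67000 kN·m²: δ_0 = 1.6143 m and δ_{BB} = 0.013075 m/kN.
Compatibility — the spring shortens by R_B/k under the reaction it provides: δ_0 − R_B·δ_{BB} = R_B/k. With 1/k = 0.000082 m/kN, R_B = δ_0 / (δ_{BB} + 1/k) = 1.6143 / (0.013075 + 0.000082) = 122.7 kN.
Vertical equilibrium: R_A = ΣP − R_B = 217 − 122.7 = 94.3 kN.

R_A = 94.3 kN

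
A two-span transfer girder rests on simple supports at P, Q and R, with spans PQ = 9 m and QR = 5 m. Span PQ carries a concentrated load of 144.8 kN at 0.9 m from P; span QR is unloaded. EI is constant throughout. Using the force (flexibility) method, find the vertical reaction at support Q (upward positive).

Insert a hinge at Q; M_Q is the redundant, and each span becomes simply supported.
Rotations at Q on the released spans (each span's end-slope, ×1/EI):
  span PQ: point load 144.8 at a = 0.9: Pab(L + a)/(6LEI) = 193.5/EI
  relative rotation θ_0 = (193.5 + 0)/EI = 193.5/EI
A unit hogging moment at Q produces rotation L₁/(3EI) + L₂/(3EI) = 4.667/EI.
Slope continuity at Q: θ_0 = M_Q·4.667/EI, so M_Q = 193.5/4.667 = 41.47 kN·m (hogging).
Span PQ, ΣM about P with M_Q applied at Q: R_Q^{PQ}·9 = 130.3 + 41.47, so R_Q^{PQ} = 19.09 kN and R_P = 144.8 − 19.09 = 125.7 kN.
Span QR, ΣM about R: R_Q^{QR}·5 = 0 + 41.47, so R_Q^{QR} = 8.294 kN and R_R = 0 − 8.294 = -8.294 kN.
R_Q = 19.09 + 8.294 = 27.38 kN.

R_Q = 27.38 kN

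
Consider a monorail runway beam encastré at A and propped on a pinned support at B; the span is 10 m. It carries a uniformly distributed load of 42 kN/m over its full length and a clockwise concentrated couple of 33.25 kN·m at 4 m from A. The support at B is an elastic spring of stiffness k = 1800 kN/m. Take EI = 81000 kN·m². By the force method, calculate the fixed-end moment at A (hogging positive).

M_A = 717.5 kN·m

Take the reaction at B as the redundant and release it; the primary structure is a cantilever fixed at A.
Free-end deflection of the primary structure under the applied loading (downward +):
  UDL 42: wL⁴/(8EI) = 52500/EI
  clockwise couple 33.25 at a = 4: M₀a(2L − a)/(2EI) = 1064/EI
  δ_0 = 53564/EI
Tip deflection under a unit load at B: L³/(3EI) = 333.3/EI.
With EI = 81000 kN·m²: δ_0 = 0.66128 m and δ_{BB} = 0.004115 m/kN.
Compatibility — the spring shortens by R_B/k under the reaction it provides: δ_0 − R_B·δ_{BB} = R_B/k. With 1/k = 0.000556 m/kN, R_B = δ_0 / (δ_{BB} + 1/k) = 0.66128 / (0.004115 + 0.000556) = 141.6 kN.
Moment equilibrium about A: M_A = Σ(load moments about A) − R_B·L = 2133 − 141.6×10 = 717.5 kN·m.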